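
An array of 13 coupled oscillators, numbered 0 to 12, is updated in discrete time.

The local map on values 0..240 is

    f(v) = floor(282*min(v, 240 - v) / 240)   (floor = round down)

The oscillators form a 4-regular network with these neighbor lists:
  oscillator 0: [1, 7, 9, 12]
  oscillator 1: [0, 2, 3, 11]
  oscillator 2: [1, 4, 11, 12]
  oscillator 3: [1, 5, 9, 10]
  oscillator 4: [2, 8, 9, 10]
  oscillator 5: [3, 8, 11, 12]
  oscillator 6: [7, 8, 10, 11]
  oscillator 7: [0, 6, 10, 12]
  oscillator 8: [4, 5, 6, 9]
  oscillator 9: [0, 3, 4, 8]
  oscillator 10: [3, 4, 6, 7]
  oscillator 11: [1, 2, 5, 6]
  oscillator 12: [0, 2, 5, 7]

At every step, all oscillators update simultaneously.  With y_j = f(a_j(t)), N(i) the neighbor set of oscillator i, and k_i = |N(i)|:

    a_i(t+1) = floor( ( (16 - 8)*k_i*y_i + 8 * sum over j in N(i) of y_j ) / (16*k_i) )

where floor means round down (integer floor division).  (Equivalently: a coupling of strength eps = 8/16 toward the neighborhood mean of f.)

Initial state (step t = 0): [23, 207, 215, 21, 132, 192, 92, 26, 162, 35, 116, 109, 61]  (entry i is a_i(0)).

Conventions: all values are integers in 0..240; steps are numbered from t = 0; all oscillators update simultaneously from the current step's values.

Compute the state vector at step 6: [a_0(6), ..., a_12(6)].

Answer: [132, 133, 134, 136, 128, 133, 129, 134, 128, 133, 130, 132, 134]

Derivation:
t=0: [23, 207, 215, 21, 132, 192, 92, 26, 162, 35, 116, 109, 61]
t=1: [36, 45, 59, 45, 100, 67, 102, 57, 86, 54, 104, 92, 53]
t=2: [51, 59, 76, 65, 102, 79, 109, 76, 97, 70, 105, 93, 62]
t=3: [68, 76, 90, 83, 110, 92, 118, 92, 109, 86, 113, 101, 77]
t=4: [88, 94, 105, 102, 122, 108, 129, 108, 123, 104, 125, 114, 95]
t=5: [110, 114, 123, 121, 133, 125, 131, 122, 133, 123, 131, 127, 115]
t=6: [132, 133, 134, 136, 128, 133, 129, 134, 128, 133, 130, 132, 134]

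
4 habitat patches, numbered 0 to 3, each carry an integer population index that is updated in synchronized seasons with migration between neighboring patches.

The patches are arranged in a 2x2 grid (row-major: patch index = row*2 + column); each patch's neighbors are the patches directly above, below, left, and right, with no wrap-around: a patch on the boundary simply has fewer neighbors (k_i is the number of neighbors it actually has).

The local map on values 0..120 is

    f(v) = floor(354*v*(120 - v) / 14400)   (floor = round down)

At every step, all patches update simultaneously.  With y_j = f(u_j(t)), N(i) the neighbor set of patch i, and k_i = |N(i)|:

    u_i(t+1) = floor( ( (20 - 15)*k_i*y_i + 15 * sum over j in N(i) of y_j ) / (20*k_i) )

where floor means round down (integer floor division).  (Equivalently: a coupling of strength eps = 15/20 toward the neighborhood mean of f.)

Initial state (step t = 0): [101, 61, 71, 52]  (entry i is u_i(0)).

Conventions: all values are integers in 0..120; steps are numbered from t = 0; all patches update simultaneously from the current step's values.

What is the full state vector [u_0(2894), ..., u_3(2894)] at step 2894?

Simulating step by step:
t=0: [101, 61, 71, 52]
t=1: [76, 71, 71, 86]
t=2: [84, 78, 78, 81]
t=3: [78, 76, 76, 79]
t=4: [81, 80, 80, 81]
t=5: [77, 77, 77, 77]
t=6: [81, 81, 81, 81]
t=7: [77, 77, 77, 77]

Answer: [81, 81, 81, 81]
Key observation: The state at step 5, [77, 77, 77, 77], reappears at step 7: the system is in a cycle of period 2 from step 5 on.  Therefore the state at step 2894 equals the state at step 5 + ((2894 - 5) mod 2) = 6, which is [81, 81, 81, 81].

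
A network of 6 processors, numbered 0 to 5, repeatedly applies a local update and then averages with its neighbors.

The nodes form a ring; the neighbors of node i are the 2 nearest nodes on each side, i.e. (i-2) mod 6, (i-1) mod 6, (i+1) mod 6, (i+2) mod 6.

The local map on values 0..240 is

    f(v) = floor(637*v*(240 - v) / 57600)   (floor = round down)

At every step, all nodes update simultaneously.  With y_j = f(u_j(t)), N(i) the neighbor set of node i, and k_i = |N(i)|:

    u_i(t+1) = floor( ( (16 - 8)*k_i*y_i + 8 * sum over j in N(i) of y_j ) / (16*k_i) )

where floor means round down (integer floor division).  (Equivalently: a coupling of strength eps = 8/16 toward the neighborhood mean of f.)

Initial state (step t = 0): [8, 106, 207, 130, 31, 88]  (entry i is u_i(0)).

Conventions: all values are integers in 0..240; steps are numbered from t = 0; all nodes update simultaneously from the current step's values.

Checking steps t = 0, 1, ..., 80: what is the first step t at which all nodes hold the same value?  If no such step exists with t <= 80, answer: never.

Answer: 5
Key observation: Synchronization is absorbing here: once all nodes are equal they stay equal, and step 5 is the first all-equal step.

Derivation:
t=0: [8, 106, 207, 130, 31, 88]  (not all equal)
t=1: [66, 128, 88, 135, 85, 124]  (not all equal)
t=2: [139, 152, 146, 154, 146, 152]  (not all equal)
t=3: [152, 148, 150, 147, 150, 148]  (not all equal)
t=4: [148, 149, 149, 150, 149, 149]  (not all equal)
t=5: [149, 149, 149, 149, 149, 149]  (all equal)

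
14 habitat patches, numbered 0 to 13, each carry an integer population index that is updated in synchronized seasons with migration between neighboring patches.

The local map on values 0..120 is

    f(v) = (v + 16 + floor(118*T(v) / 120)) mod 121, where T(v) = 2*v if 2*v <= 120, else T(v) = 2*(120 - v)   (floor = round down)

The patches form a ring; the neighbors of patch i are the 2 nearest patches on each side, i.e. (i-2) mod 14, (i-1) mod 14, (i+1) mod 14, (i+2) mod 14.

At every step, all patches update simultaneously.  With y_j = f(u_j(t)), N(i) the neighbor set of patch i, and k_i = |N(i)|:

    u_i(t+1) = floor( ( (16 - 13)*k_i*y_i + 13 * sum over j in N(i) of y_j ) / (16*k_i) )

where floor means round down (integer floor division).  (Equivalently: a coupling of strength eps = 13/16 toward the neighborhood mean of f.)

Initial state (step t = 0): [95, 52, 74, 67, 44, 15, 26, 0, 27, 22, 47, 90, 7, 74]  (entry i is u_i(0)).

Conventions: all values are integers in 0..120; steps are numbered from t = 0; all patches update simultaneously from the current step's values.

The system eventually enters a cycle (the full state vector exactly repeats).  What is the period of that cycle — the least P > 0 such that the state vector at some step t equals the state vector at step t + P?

Simulating step by step:
t=0: [95, 52, 74, 67, 44, 15, 26, 0, 27, 22, 47, 90, 7, 74]
t=1: [48, 54, 47, 51, 61, 51, 57, 70, 63, 53, 58, 50, 42, 45]
t=2: [34, 39, 49, 50, 52, 58, 62, 58, 63, 59, 49, 41, 39, 36]
t=3: [34, 42, 51, 41, 54, 59, 64, 69, 63, 52, 41, 27, 37, 31]
t=4: [57, 61, 50, 41, 51, 54, 65, 64, 53, 59, 47, 53, 68, 67]
t=5: [61, 51, 48, 46, 45, 50, 57, 62, 58, 55, 54, 57, 56, 63]
t=6: [56, 51, 42, 37, 40, 47, 54, 60, 62, 63, 61, 61, 64, 62]
t=7: [53, 40, 28, 23, 25, 35, 49, 60, 68, 71, 70, 70, 69, 63]
t=8: [59, 64, 67, 80, 86, 80, 77, 71, 60, 65, 63, 64, 62, 52]
t=9: [64, 61, 60, 57, 55, 54, 58, 62, 65, 68, 70, 65, 65, 65]
t=10: [70, 69, 67, 64, 63, 63, 63, 65, 66, 67, 66, 66, 67, 69]
t=11: [64, 65, 66, 67, 68, 69, 68, 68, 67, 67, 66, 65, 65, 64]
t=12: [68, 67, 67, 66, 65, 65, 65, 65, 65, 66, 67, 67, 68, 68]
t=13: [65, 65, 66, 67, 67, 67, 68, 67, 67, 67, 66, 65, 65, 65]
t=14: [67, 67, 67, 66, 66, 65, 65, 65, 66, 66, 67, 67, 67, 68]
t=15: [65, 66, 66, 66, 67, 67, 67, 67, 67, 66, 66, 66, 65, 65]
t=16: [67, 67, 67, 66, 66, 66, 66, 66, 66, 66, 67, 67, 67, 67]
t=17: [66, 66, 66, 66, 66, 67, 67, 67, 66, 66, 66, 66, 66, 66]
t=18: [67, 67, 67, 66, 66, 66, 66, 66, 66, 66, 67, 67, 67, 67]

Answer: 2
Key observation: The state at step 16, [67, 67, 67, 66, 66, 66, 66, 66, 66, 66, 67, 67, 67, 67], reappears at step 18 — and no state repeats earlier — so the cycle the system enters has period 2.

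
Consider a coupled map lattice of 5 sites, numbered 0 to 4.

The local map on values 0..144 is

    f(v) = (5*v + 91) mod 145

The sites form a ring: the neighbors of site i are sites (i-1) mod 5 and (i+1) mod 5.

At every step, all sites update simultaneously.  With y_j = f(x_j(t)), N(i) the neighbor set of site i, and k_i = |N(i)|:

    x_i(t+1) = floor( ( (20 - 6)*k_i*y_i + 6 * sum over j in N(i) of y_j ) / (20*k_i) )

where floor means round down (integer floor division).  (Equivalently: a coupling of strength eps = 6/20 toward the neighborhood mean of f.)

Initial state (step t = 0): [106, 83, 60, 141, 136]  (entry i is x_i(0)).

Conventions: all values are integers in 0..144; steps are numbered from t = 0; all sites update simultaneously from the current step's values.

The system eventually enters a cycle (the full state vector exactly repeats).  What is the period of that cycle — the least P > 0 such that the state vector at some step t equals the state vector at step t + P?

Simulating step by step:
t=0: [106, 83, 60, 141, 136]
t=1: [46, 71, 92, 71, 49]
t=2: [30, 29, 84, 32, 38]
t=3: [101, 89, 82, 106, 125]
t=4: [46, 83, 67, 59, 103]
t=5: [36, 74, 120, 91, 37]
t=6: [111, 53, 98, 114, 127]
t=7: [56, 56, 22, 57, 22]
t=8: [77, 77, 64, 77, 64]
t=9: [53, 53, 97, 65, 97]
t=10: [77, 77, 127, 130, 127]
t=11: [35, 35, 9, 11, 9]
t=12: [123, 123, 113, 41, 113]
t=13: [118, 118, 73, 27, 73]
t=14: [89, 89, 42, 63, 42]
t=15: [87, 87, 40, 84, 40]
t=16: [77, 77, 25, 53, 25]
t=17: [45, 45, 65, 67, 65]
t=18: [41, 41, 112, 133, 112]
t=19: [15, 15, 55, 43, 55]
t=20: [29, 29, 58, 34, 58]
t=21: [91, 91, 94, 108, 94]
t=22: [113, 113, 112, 73, 112]
t=23: [75, 75, 64, 36, 64]
t=24: [44, 44, 108, 124, 108]
t=25: [25, 25, 58, 107, 58]
t=26: [74, 74, 81, 59, 81]
t=27: [31, 31, 61, 85, 61]
t=28: [101, 101, 101, 88, 101]
t=29: [16, 16, 28, 72, 28]
t=30: [35, 35, 66, 37, 66]
t=31: [122, 122, 129, 131, 129]
t=32: [104, 104, 29, 18, 29]
t=33: [40, 40, 73, 52, 73]
t=34: [4, 4, 24, 49, 24]
t=35: [104, 104, 69, 52, 69]
t=36: [26, 26, 14, 43, 14]
t=37: [67, 67, 25, 16, 25]
t=38: [126, 126, 74, 39, 74]
t=39: [123, 123, 60, 106, 60]
t=40: [122, 122, 95, 59, 95]
t=41: [122, 122, 124, 106, 124]
t=42: [122, 122, 116, 68, 116]
t=43: [116, 116, 103, 126, 103]
t=44: [81, 81, 53, 106, 53]
t=45: [61, 61, 61, 48, 61]
t=46: [106, 106, 96, 60, 96]
t=47: [55, 55, 116, 111, 116]
t=48: [78, 78, 85, 73, 85]
t=49: [51, 51, 66, 39, 66]
t=50: [67, 67, 121, 138, 121]
t=51: [133, 133, 110, 74, 110]
t=52: [35, 35, 51, 36, 51]
t=53: [111, 111, 76, 105, 76]
t=54: [61, 61, 40, 36, 40]
t=55: [90, 90, 35, 88, 35]
t=56: [108, 108, 115, 103, 115]
t=57: [56, 56, 71, 44, 71]
t=58: [70, 70, 23, 18, 23]
t=59: [14, 14, 49, 43, 49]
t=60: [20, 20, 37, 25, 37]
t=61: [58, 58, 109, 89, 109]
t=62: [85, 85, 68, 87, 68]
t=63: [90, 90, 124, 106, 124]
t=64: [109, 109, 113, 68, 113]
t=65: [59, 59, 82, 121, 82]
t=66: [91, 91, 78, 101, 78]
t=67: [101, 101, 51, 25, 51]
t=68: [22, 22, 52, 66, 52]
t=69: [56, 56, 70, 110, 70]
t=70: [69, 69, 25, 44, 25]
t=71: [11, 11, 53, 36, 53]
t=72: [10, 10, 65, 108, 65]
t=73: [138, 138, 117, 73, 117]
t=74: [62, 62, 78, 43, 78]
t=75: [101, 101, 51, 25, 51]

Answer: 8
Key observation: The state at step 67, [101, 101, 51, 25, 51], reappears at step 75 — and no state repeats earlier — so the cycle the system enters has period 8.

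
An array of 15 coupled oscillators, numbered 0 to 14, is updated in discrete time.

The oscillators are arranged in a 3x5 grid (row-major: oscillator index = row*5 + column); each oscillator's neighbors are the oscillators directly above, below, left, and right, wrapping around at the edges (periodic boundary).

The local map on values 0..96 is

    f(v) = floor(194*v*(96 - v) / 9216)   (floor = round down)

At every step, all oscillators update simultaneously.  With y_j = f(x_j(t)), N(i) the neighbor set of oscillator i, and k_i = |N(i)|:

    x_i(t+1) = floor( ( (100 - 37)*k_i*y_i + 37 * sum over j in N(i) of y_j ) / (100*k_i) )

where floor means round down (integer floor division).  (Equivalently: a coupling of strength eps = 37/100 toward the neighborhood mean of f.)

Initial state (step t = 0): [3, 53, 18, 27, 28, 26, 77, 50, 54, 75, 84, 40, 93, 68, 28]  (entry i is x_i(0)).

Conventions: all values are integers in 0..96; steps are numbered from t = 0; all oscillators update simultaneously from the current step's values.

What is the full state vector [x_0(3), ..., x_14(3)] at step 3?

Simulating step by step:
t=0: [3, 53, 18, 27, 28, 26, 77, 50, 54, 75, 84, 40, 93, 68, 28]
t=1: [16, 39, 31, 39, 36, 32, 35, 40, 44, 36, 25, 39, 18, 37, 37]
t=2: [32, 43, 42, 45, 43, 41, 44, 44, 47, 45, 38, 43, 34, 43, 44]
t=3: [44, 46, 46, 47, 46, 46, 47, 47, 47, 47, 46, 46, 45, 47, 47]

Answer: [44, 46, 46, 47, 46, 46, 47, 47, 47, 47, 46, 46, 45, 47, 47]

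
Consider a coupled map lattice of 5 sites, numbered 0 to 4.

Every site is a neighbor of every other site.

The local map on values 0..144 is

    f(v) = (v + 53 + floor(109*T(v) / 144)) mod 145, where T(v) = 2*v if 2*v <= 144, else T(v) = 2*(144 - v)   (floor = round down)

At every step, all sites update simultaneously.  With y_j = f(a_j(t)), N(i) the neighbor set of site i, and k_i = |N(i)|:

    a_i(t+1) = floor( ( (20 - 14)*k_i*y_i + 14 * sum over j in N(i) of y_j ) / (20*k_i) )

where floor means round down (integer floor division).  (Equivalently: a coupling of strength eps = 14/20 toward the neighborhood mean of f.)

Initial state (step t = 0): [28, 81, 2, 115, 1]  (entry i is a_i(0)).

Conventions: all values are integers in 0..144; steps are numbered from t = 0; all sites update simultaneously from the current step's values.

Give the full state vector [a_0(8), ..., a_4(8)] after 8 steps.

Simulating step by step:
t=0: [28, 81, 2, 115, 1]
t=1: [82, 78, 74, 75, 74]
t=2: [85, 85, 85, 85, 85]
t=3: [82, 82, 82, 82, 82]
t=4: [83, 83, 83, 83, 83]
t=5: [83, 83, 83, 83, 83]
t=6: [83, 83, 83, 83, 83]
t=7: [83, 83, 83, 83, 83]
t=8: [83, 83, 83, 83, 83]

Answer: [83, 83, 83, 83, 83]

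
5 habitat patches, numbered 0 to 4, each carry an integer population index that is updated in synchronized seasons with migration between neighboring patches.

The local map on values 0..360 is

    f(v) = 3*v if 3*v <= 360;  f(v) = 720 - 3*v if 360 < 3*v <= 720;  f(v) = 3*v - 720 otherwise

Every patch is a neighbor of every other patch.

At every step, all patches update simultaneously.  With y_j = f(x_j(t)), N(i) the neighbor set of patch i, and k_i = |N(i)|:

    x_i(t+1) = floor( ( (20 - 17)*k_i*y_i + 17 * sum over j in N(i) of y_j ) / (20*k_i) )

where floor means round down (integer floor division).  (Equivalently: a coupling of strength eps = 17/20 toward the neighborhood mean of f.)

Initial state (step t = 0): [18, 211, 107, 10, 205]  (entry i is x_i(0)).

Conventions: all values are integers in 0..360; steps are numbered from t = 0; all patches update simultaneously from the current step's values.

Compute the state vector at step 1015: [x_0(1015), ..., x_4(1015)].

Answer: [162, 162, 162, 162, 162]
Key observation: The state at step 4, [234, 234, 234, 234, 234], reappears at step 8: the system is in a cycle of period 4 from step 4 on.  Therefore the state at step 1015 equals the state at step 4 + ((1015 - 4) mod 4) = 7, which is [162, 162, 162, 162, 162].

Derivation:
t=0: [18, 211, 107, 10, 205]
t=1: [123, 121, 106, 124, 120]
t=2: [346, 346, 348, 346, 345]
t=3: [318, 318, 318, 318, 318]
t=4: [234, 234, 234, 234, 234]
t=5: [18, 18, 18, 18, 18]
t=6: [54, 54, 54, 54, 54]
t=7: [162, 162, 162, 162, 162]
t=8: [234, 234, 234, 234, 234]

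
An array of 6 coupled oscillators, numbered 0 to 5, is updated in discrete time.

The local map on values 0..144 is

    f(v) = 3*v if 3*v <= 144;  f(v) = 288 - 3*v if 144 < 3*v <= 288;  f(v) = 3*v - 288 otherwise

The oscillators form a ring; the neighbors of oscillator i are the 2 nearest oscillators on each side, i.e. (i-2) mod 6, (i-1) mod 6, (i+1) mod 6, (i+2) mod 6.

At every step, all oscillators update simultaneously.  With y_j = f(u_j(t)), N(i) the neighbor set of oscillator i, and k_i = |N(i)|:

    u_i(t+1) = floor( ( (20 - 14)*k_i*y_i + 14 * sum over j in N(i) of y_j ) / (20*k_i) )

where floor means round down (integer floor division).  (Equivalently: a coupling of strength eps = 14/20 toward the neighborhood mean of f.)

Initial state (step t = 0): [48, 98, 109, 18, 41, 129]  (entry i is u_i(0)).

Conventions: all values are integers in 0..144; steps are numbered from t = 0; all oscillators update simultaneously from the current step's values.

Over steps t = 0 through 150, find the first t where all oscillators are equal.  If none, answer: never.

Simulating step by step:
t=0: [48, 98, 109, 18, 41, 129]  (not all equal)
t=1: [89, 60, 68, 62, 95, 86]  (not all equal)
t=2: [45, 73, 66, 69, 42, 49]  (not all equal)
t=3: [115, 98, 98, 98, 116, 114]  (not all equal)
t=4: [39, 23, 24, 23, 39, 38]  (not all equal)
t=5: [100, 85, 86, 85, 100, 99]  (not all equal)
t=6: [18, 24, 24, 24, 18, 18]  (not all equal)
t=7: [60, 65, 65, 65, 60, 60]  (not all equal)
t=8: [102, 98, 98, 98, 102, 102]  (not all equal)
t=9: [13, 10, 10, 10, 13, 13]  (not all equal)
t=10: [35, 33, 33, 33, 35, 35]  (not all equal)
t=11: [102, 101, 101, 101, 102, 102]  (not all equal)
t=12: [16, 16, 16, 16, 16, 16]  (all equal)

Answer: 12
Key observation: Synchronization is absorbing here: once all oscillators are equal they stay equal, and step 12 is the first all-equal step.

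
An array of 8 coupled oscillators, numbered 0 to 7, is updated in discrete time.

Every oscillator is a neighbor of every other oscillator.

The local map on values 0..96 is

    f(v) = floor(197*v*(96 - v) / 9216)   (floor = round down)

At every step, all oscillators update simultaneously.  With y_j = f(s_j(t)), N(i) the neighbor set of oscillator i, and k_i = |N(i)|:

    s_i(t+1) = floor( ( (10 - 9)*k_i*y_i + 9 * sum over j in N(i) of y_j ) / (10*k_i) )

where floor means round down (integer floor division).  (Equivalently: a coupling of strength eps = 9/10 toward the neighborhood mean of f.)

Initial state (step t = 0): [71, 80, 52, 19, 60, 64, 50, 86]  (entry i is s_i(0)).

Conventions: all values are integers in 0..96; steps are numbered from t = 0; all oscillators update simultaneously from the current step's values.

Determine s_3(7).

Simulating step by step:
t=0: [71, 80, 52, 19, 60, 64, 50, 86]
t=1: [37, 37, 37, 37, 37, 37, 37, 37]
t=2: [46, 46, 46, 46, 46, 46, 46, 46]
t=3: [49, 49, 49, 49, 49, 49, 49, 49]
t=4: [49, 49, 49, 49, 49, 49, 49, 49]
t=5: [49, 49, 49, 49, 49, 49, 49, 49]
t=6: [49, 49, 49, 49, 49, 49, 49, 49]
t=7: [49, 49, 49, 49, 49, 49, 49, 49]

Answer: s_3(7) = 49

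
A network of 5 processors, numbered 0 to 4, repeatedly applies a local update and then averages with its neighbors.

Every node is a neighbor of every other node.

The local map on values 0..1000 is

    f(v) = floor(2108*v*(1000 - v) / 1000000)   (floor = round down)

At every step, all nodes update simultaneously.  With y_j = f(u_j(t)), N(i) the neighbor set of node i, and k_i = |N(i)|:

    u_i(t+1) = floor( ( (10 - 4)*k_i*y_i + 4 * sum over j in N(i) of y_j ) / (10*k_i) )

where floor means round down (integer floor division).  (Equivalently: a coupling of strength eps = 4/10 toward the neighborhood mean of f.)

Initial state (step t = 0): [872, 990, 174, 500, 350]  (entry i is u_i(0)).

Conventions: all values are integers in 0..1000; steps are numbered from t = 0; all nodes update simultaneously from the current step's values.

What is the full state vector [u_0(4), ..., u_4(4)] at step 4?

Answer: [526, 526, 526, 526, 526]

Derivation:
t=0: [872, 990, 174, 500, 350]
t=1: [273, 166, 307, 419, 395]
t=2: [426, 362, 441, 473, 468]
t=3: [514, 499, 516, 519, 518]
t=4: [526, 526, 526, 526, 526]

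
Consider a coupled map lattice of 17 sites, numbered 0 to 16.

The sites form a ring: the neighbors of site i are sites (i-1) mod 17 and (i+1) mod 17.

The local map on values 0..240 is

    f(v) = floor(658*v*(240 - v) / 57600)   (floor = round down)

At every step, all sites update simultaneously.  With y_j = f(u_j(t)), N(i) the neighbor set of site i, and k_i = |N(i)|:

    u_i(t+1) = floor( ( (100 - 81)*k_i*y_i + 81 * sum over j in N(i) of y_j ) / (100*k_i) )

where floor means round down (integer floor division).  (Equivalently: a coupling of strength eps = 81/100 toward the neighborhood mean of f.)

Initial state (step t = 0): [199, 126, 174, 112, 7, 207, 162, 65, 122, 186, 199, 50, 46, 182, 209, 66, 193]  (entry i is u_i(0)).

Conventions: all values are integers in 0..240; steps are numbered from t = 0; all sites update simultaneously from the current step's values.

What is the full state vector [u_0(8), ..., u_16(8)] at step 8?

Answer: [153, 152, 152, 152, 152, 152, 152, 153, 153, 154, 153, 153, 153, 153, 153, 154, 153]

Derivation:
t=0: [199, 126, 174, 112, 7, 207, 162, 65, 122, 186, 199, 50, 46, 182, 209, 66, 193]
t=1: [125, 121, 157, 91, 101, 80, 111, 149, 129, 125, 107, 99, 111, 93, 115, 96, 110]
t=2: [163, 157, 156, 154, 151, 158, 152, 161, 159, 162, 161, 161, 158, 162, 157, 162, 160]
t=3: [146, 146, 149, 151, 150, 151, 147, 148, 144, 145, 144, 146, 145, 147, 144, 146, 143]
t=4: [156, 155, 154, 153, 153, 154, 154, 156, 156, 157, 156, 156, 156, 156, 156, 157, 156]
t=5: [149, 150, 151, 151, 151, 151, 150, 149, 148, 148, 148, 149, 149, 149, 148, 148, 148]
t=6: [154, 153, 153, 153, 153, 153, 153, 154, 154, 155, 154, 154, 154, 154, 154, 155, 154]
t=7: [151, 151, 152, 152, 152, 152, 151, 151, 150, 150, 150, 151, 151, 151, 150, 150, 150]
t=8: [153, 152, 152, 152, 152, 152, 152, 153, 153, 154, 153, 153, 153, 153, 153, 154, 153]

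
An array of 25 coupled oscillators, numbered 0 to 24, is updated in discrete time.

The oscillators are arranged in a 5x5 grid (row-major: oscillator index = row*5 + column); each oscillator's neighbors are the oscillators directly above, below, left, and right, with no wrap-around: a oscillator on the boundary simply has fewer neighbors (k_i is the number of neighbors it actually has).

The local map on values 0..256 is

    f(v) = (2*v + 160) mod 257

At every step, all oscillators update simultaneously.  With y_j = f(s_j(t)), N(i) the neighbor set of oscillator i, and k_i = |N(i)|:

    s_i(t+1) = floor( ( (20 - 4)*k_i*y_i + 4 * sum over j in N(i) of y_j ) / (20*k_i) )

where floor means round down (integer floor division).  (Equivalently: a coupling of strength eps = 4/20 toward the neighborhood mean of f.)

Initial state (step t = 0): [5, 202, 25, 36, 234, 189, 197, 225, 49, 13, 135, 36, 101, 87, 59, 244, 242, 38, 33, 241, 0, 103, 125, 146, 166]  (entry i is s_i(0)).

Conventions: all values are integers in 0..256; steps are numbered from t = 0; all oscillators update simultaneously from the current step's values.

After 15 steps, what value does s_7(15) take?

Simulating step by step:
t=0: [5, 202, 25, 36, 234, 189, 197, 225, 49, 13, 135, 36, 101, 87, 59, 244, 242, 38, 33, 241, 0, 103, 125, 146, 166]
t=1: [143, 68, 193, 207, 133, 44, 52, 94, 30, 157, 164, 208, 116, 79, 42, 138, 139, 219, 212, 134, 152, 116, 158, 196, 220]
t=2: [179, 46, 38, 76, 162, 226, 27, 92, 197, 215, 217, 77, 122, 82, 225, 184, 167, 97, 73, 163, 197, 148, 192, 55, 89]
t=3: [38, 231, 215, 77, 194, 98, 195, 101, 46, 85, 75, 79, 133, 70, 101, 35, 207, 100, 59, 198, 53, 179, 44, 21, 89]
t=4: [209, 109, 78, 69, 40, 100, 47, 110, 215, 84, 68, 64, 150, 61, 94, 192, 67, 107, 36, 47, 30, 24, 219, 184, 89]
t=5: [73, 121, 66, 57, 203, 106, 222, 128, 73, 83, 42, 51, 177, 50, 96, 43, 48, 121, 206, 230, 199, 189, 89, 37, 91]
t=6: [65, 127, 49, 22, 50, 117, 93, 135, 51, 68, 219, 33, 15, 12, 87, 233, 225, 135, 70, 100, 62, 44, 91, 202, 102]
t=7: [55, 133, 36, 163, 26, 123, 105, 152, 34, 36, 98, 203, 189, 162, 83, 103, 114, 159, 59, 97, 57, 212, 99, 55, 100]
t=8: [42, 159, 225, 228, 215, 134, 119, 195, 227, 219, 99, 59, 54, 198, 92, 103, 127, 190, 44, 90, 31, 72, 101, 25, 93]
t=9: [234, 208, 100, 99, 79, 169, 135, 46, 93, 84, 100, 37, 15, 55, 83, 119, 135, 46, 216, 94, 193, 69, 102, 197, 100]
t=10: [121, 75, 110, 97, 66, 218, 177, 229, 93, 71, 123, 219, 189, 31, 66, 133, 171, 229, 82, 89, 43, 53, 107, 51, 95]
t=11: [129, 60, 115, 94, 42, 85, 16, 95, 94, 46, 141, 88, 44, 188, 51, 177, 214, 105, 74, 77, 214, 47, 101, 22, 83]
t=12: [138, 50, 120, 104, 229, 94, 167, 107, 95, 224, 158, 98, 213, 37, 26, 22, 81, 114, 60, 53, 84, 220, 122, 178, 81]
t=13: [152, 39, 129, 111, 103, 115, 205, 120, 102, 102, 201, 108, 86, 207, 192, 186, 78, 120, 37, 27, 85, 87, 132, 17, 53]
t=14: [202, 218, 162, 125, 110, 127, 76, 134, 107, 102, 56, 107, 83, 70, 49, 26, 65, 141, 217, 189, 67, 81, 161, 182, 48]
t=15: [63, 87, 208, 153, 124, 133, 70, 160, 117, 101, 44, 102, 81, 47, 12, 175, 55, 168, 77, 41, 57, 71, 197, 45, 208]

Answer: s_7(15) = 160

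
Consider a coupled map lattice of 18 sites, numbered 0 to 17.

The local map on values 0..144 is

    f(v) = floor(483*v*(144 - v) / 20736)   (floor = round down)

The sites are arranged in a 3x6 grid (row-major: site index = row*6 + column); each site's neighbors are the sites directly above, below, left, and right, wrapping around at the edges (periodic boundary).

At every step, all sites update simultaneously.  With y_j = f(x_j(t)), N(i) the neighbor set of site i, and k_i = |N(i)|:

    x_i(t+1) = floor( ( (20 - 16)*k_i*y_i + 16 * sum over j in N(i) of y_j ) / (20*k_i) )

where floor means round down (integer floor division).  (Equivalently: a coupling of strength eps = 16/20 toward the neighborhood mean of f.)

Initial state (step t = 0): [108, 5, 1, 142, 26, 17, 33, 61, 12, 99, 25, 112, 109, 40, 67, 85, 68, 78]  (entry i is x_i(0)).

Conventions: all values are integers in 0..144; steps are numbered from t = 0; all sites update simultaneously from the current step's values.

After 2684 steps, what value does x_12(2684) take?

Answer: x_12(2684) = 120
Key observation: The state at step 6, [120, 120, 120, 120, 120, 120, 120, 120, 120, 120, 120, 120, 120, 120, 120, 120, 120, 120], reappears at step 8: the system is in a cycle of period 2 from step 6 on.  Therefore the state at step 2684 equals the state at step 6 + ((2684 - 6) mod 2) = 6, which is [120, 120, 120, 120, 120, 120, 120, 120, 120, 120, 120, 120, 120, 120, 120, 120, 120, 120].

Derivation:
t=0: [108, 5, 1, 142, 26, 17, 33, 61, 12, 99, 25, 112, 109, 40, 67, 85, 68, 78]
t=1: [65, 64, 36, 59, 63, 82, 92, 70, 75, 66, 89, 81, 95, 87, 74, 93, 99, 92]
t=2: [115, 112, 113, 110, 113, 116, 115, 117, 113, 115, 114, 114, 112, 116, 111, 113, 111, 111]
t=3: [79, 77, 83, 81, 81, 79, 77, 77, 79, 81, 80, 79, 79, 79, 80, 83, 82, 81]
t=4: [119, 119, 118, 117, 118, 118, 119, 119, 118, 118, 118, 119, 119, 119, 118, 118, 118, 118]
t=5: [69, 69, 71, 71, 71, 70, 69, 69, 70, 71, 70, 70, 69, 69, 70, 71, 71, 70]
t=6: [120, 120, 120, 120, 120, 120, 120, 120, 120, 120, 120, 120, 120, 120, 120, 120, 120, 120]
t=7: [67, 67, 67, 67, 67, 67, 67, 67, 67, 67, 67, 67, 67, 67, 67, 67, 67, 67]
t=8: [120, 120, 120, 120, 120, 120, 120, 120, 120, 120, 120, 120, 120, 120, 120, 120, 120, 120]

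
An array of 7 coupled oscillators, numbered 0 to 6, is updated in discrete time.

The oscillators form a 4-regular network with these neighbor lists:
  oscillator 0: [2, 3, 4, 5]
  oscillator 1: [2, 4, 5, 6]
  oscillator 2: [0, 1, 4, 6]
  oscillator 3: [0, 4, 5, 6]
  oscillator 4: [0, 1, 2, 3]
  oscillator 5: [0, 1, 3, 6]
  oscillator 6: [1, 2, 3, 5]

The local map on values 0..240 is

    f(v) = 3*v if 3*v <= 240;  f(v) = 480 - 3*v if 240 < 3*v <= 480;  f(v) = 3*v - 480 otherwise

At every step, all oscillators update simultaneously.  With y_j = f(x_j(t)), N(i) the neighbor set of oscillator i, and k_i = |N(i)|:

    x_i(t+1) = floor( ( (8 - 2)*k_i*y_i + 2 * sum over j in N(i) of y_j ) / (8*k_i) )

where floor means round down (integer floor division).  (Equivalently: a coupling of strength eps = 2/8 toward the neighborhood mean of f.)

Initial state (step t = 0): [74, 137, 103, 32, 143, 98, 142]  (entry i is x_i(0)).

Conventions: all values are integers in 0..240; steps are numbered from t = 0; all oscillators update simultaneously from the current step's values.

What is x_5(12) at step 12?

Answer: x_5(12) = 77

Derivation:
t=0: [74, 137, 103, 32, 143, 98, 142]
t=1: [198, 80, 153, 104, 73, 167, 73]
t=2: [112, 210, 65, 161, 198, 62, 192]
t=3: [139, 149, 177, 36, 116, 164, 105]
t=4: [66, 47, 62, 104, 114, 32, 136]
t=5: [185, 136, 173, 157, 146, 108, 90]
t=6: [71, 81, 54, 36, 43, 139, 174]
t=7: [188, 202, 160, 108, 141, 84, 67]
t=8: [90, 124, 29, 152, 65, 206, 182]
t=9: [185, 111, 101, 56, 173, 129, 71]
t=10: [86, 142, 162, 152, 64, 107, 196]
t=11: [190, 69, 40, 60, 163, 144, 96]
t=12: [89, 178, 121, 156, 44, 77, 178]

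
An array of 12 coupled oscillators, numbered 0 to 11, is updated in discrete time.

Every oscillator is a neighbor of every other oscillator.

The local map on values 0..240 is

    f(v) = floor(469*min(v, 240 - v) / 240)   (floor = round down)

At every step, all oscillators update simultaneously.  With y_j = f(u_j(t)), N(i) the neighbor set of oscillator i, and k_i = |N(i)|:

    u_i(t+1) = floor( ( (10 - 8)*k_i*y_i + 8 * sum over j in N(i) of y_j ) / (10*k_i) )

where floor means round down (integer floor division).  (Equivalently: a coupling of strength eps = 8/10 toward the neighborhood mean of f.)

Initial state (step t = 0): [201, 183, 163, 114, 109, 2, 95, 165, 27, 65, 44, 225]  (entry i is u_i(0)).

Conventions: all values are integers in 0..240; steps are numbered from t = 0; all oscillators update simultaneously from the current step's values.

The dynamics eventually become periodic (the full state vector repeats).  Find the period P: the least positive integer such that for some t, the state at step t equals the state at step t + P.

Simulating step by step:
t=0: [201, 183, 163, 114, 109, 2, 95, 165, 27, 65, 44, 225]
t=1: [111, 115, 120, 130, 128, 102, 125, 120, 108, 117, 112, 105]
t=2: [218, 219, 220, 218, 218, 216, 219, 220, 217, 219, 218, 217]
t=3: [41, 41, 41, 41, 41, 42, 41, 41, 42, 41, 41, 42]
t=4: [80, 80, 80, 80, 80, 80, 80, 80, 80, 80, 80, 80]
t=5: [156, 156, 156, 156, 156, 156, 156, 156, 156, 156, 156, 156]
t=6: [164, 164, 164, 164, 164, 164, 164, 164, 164, 164, 164, 164]
t=7: [148, 148, 148, 148, 148, 148, 148, 148, 148, 148, 148, 148]
t=8: [179, 179, 179, 179, 179, 179, 179, 179, 179, 179, 179, 179]
t=9: [119, 119, 119, 119, 119, 119, 119, 119, 119, 119, 119, 119]
t=10: [232, 232, 232, 232, 232, 232, 232, 232, 232, 232, 232, 232]
t=11: [15, 15, 15, 15, 15, 15, 15, 15, 15, 15, 15, 15]
t=12: [29, 29, 29, 29, 29, 29, 29, 29, 29, 29, 29, 29]
t=13: [56, 56, 56, 56, 56, 56, 56, 56, 56, 56, 56, 56]
t=14: [109, 109, 109, 109, 109, 109, 109, 109, 109, 109, 109, 109]
t=15: [213, 213, 213, 213, 213, 213, 213, 213, 213, 213, 213, 213]
t=16: [52, 52, 52, 52, 52, 52, 52, 52, 52, 52, 52, 52]
t=17: [101, 101, 101, 101, 101, 101, 101, 101, 101, 101, 101, 101]
t=18: [197, 197, 197, 197, 197, 197, 197, 197, 197, 197, 197, 197]
t=19: [84, 84, 84, 84, 84, 84, 84, 84, 84, 84, 84, 84]
t=20: [164, 164, 164, 164, 164, 164, 164, 164, 164, 164, 164, 164]

Answer: 14
Key observation: The state at step 6, [164, 164, 164, 164, 164, 164, 164, 164, 164, 164, 164, 164], reappears at step 20 — and no state repeats earlier — so the cycle the system enters has period 14.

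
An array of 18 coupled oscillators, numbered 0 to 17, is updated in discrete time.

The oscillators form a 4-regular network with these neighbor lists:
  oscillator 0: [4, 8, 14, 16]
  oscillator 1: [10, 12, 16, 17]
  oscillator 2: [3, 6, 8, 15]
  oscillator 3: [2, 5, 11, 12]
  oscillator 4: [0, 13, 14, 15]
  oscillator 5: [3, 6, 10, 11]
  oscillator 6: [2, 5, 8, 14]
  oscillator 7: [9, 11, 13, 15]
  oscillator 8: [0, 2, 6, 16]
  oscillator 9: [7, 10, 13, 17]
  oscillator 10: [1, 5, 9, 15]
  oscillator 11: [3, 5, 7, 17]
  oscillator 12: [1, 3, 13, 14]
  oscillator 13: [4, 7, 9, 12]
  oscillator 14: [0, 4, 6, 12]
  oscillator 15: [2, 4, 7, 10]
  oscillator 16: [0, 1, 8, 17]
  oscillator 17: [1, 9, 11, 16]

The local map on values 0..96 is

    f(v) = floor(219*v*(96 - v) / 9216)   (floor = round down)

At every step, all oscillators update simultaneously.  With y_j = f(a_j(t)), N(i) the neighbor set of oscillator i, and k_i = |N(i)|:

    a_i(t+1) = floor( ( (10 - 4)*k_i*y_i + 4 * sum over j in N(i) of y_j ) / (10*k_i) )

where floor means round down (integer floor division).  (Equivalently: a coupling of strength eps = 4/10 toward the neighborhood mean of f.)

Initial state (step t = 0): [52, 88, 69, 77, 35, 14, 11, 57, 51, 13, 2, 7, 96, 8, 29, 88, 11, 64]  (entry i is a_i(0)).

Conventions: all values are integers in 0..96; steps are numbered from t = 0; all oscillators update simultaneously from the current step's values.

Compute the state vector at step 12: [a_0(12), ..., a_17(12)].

Simulating step by step:
t=0: [52, 88, 69, 77, 35, 14, 11, 57, 51, 13, 2, 7, 96, 8, 29, 88, 11, 64]
t=1: [49, 17, 39, 28, 43, 23, 30, 38, 46, 27, 10, 24, 11, 22, 40, 24, 30, 36]
t=2: [53, 32, 49, 42, 51, 38, 48, 47, 52, 42, 27, 43, 29, 40, 49, 42, 47, 46]
t=3: [54, 48, 53, 52, 53, 51, 53, 53, 54, 52, 47, 53, 48, 52, 53, 52, 53, 53]
t=4: [53, 54, 53, 54, 53, 54, 53, 54, 53, 54, 54, 54, 54, 54, 53, 54, 53, 54]
t=5: [54, 53, 53, 53, 53, 53, 53, 53, 54, 53, 53, 53, 53, 53, 53, 53, 53, 53]
t=6: [53, 54, 53, 54, 53, 54, 53, 54, 53, 54, 54, 54, 54, 54, 53, 54, 53, 54]
t=7: [54, 53, 53, 53, 53, 53, 53, 53, 54, 53, 53, 53, 53, 53, 53, 53, 53, 53]
t=8: [53, 54, 53, 54, 53, 54, 53, 54, 53, 54, 54, 54, 54, 54, 53, 54, 53, 54]
t=9: [54, 53, 53, 53, 53, 53, 53, 53, 54, 53, 53, 53, 53, 53, 53, 53, 53, 53]
t=10: [53, 54, 53, 54, 53, 54, 53, 54, 53, 54, 54, 54, 54, 54, 53, 54, 53, 54]
t=11: [54, 53, 53, 53, 53, 53, 53, 53, 54, 53, 53, 53, 53, 53, 53, 53, 53, 53]
t=12: [53, 54, 53, 54, 53, 54, 53, 54, 53, 54, 54, 54, 54, 54, 53, 54, 53, 54]

Answer: [53, 54, 53, 54, 53, 54, 53, 54, 53, 54, 54, 54, 54, 54, 53, 54, 53, 54]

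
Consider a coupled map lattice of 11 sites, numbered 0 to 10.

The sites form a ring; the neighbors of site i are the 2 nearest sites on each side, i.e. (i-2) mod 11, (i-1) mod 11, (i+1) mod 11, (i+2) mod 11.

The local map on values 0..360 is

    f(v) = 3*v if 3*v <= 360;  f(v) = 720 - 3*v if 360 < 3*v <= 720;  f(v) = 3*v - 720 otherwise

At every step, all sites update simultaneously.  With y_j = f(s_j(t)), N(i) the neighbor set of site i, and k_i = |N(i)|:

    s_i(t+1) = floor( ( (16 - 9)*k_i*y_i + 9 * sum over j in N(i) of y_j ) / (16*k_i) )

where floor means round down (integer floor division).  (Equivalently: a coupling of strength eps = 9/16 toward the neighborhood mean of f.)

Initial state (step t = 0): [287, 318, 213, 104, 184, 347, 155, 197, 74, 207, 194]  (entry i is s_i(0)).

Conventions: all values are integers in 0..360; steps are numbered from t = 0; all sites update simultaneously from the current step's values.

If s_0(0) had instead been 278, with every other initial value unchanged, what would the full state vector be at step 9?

Answer: [182, 138, 101, 49, 50, 40, 59, 109, 123, 169, 175]
Key observation: This trace re-runs the system from the modified initial state.

Derivation:
t=0: [278, 318, 213, 104, 184, 347, 155, 197, 74, 207, 194]
t=1: [127, 193, 151, 249, 209, 261, 229, 182, 184, 128, 154]
t=2: [289, 186, 201, 91, 95, 73, 84, 160, 186, 279, 251]
t=3: [124, 151, 173, 229, 245, 243, 237, 210, 161, 133, 97]
t=4: [304, 239, 181, 83, 42, 24, 53, 120, 203, 276, 292]
t=5: [146, 110, 157, 162, 147, 157, 163, 220, 158, 162, 126]
t=6: [285, 300, 267, 258, 257, 222, 218, 161, 229, 233, 303]
t=7: [125, 143, 94, 75, 58, 81, 81, 128, 86, 92, 134]
t=8: [315, 291, 268, 237, 215, 243, 248, 290, 277, 297, 303]
t=9: [182, 138, 101, 49, 50, 40, 59, 109, 123, 169, 175]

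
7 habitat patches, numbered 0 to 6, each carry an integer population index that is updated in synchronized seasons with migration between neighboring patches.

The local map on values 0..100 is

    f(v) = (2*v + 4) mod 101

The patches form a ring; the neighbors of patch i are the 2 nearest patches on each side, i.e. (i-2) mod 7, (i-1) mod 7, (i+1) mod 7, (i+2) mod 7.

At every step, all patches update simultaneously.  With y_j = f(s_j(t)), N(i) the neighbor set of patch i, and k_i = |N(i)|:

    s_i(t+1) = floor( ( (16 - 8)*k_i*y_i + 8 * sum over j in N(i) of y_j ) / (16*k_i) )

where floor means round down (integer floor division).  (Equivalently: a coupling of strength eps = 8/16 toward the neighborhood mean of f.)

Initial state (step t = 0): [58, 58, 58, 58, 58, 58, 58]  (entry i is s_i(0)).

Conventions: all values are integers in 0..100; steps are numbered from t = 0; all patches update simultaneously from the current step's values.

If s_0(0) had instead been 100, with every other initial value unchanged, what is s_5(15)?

Answer: s_5(15) = 39
Key observation: This trace re-runs the system from the modified initial state.

Derivation:
t=0: [100, 58, 58, 58, 58, 58, 58]
t=1: [10, 16, 16, 19, 19, 16, 16]
t=2: [30, 35, 36, 39, 39, 36, 35]
t=3: [69, 74, 75, 79, 79, 75, 74]
t=4: [46, 51, 53, 57, 57, 53, 51]
t=5: [51, 18, 21, 13, 13, 21, 18]
t=6: [24, 35, 36, 35, 35, 36, 35]
t=7: [63, 71, 72, 74, 74, 72, 71]
t=8: [37, 44, 45, 49, 49, 45, 44]
t=9: [85, 79, 68, 35, 35, 68, 79]
t=10: [61, 61, 54, 63, 63, 54, 61]
t=11: [21, 23, 19, 24, 24, 19, 23]
t=12: [46, 48, 46, 49, 49, 46, 48]
t=13: [97, 86, 72, 37, 37, 72, 86]
t=14: [79, 74, 64, 69, 69, 64, 74]
t=15: [51, 48, 39, 39, 39, 39, 48]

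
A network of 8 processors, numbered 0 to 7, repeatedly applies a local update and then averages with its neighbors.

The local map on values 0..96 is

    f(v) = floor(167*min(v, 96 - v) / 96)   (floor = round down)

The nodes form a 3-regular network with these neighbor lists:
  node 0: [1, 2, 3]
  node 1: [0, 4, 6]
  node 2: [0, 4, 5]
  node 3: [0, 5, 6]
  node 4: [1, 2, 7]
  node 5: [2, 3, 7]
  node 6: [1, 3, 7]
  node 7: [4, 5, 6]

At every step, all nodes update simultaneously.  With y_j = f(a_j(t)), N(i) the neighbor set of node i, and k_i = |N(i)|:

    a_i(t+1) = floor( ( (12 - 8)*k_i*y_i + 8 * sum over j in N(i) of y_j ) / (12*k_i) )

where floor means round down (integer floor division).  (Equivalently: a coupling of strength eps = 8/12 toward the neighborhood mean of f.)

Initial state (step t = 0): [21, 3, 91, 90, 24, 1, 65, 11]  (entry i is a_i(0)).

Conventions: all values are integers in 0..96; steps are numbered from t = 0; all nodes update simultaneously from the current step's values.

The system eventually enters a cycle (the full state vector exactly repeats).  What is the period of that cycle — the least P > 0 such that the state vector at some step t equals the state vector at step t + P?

Simulating step by step:
t=0: [21, 3, 91, 90, 24, 1, 65, 11]
t=1: [17, 30, 20, 23, 20, 8, 25, 27]
t=2: [37, 40, 28, 32, 40, 31, 45, 35]
t=3: [59, 69, 57, 61, 62, 53, 66, 64]
t=4: [59, 54, 66, 62, 57, 65, 53, 59]
t=5: [62, 69, 58, 62, 64, 56, 68, 64]
t=6: [57, 51, 62, 58, 55, 63, 51, 56]
t=7: [67, 74, 63, 66, 69, 62, 73, 68]
t=8: [49, 42, 53, 50, 47, 54, 44, 48]
t=9: [77, 77, 76, 77, 78, 77, 77, 78]
t=10: [33, 32, 32, 33, 32, 32, 32, 31]
t=11: [56, 55, 55, 56, 54, 55, 55, 54]
t=12: [69, 71, 71, 69, 72, 71, 71, 72]
t=13: [44, 43, 43, 44, 41, 43, 43, 41]
t=14: [75, 73, 73, 75, 72, 73, 73, 72]
t=15: [37, 39, 39, 37, 40, 39, 39, 40]
t=16: [65, 66, 66, 65, 68, 66, 66, 68]
t=17: [52, 51, 51, 52, 49, 51, 51, 49]
t=18: [76, 78, 78, 76, 79, 78, 78, 79]
t=19: [32, 31, 31, 32, 29, 31, 31, 29]
t=20: [54, 52, 52, 54, 51, 52, 52, 51]
t=21: [74, 75, 75, 74, 77, 75, 75, 77]
t=22: [37, 35, 35, 37, 34, 35, 35, 34]
t=23: [62, 60, 60, 62, 59, 60, 60, 59]
t=24: [60, 61, 61, 60, 63, 61, 61, 63]
t=25: [61, 59, 59, 61, 58, 59, 59, 58]
t=26: [61, 63, 63, 61, 65, 63, 63, 65]
t=27: [58, 56, 56, 58, 54, 56, 56, 54]
t=28: [67, 69, 69, 67, 71, 69, 69, 71]
t=29: [48, 46, 46, 48, 44, 46, 46, 44]
t=30: [81, 79, 79, 81, 77, 79, 79, 77]
t=31: [27, 29, 29, 27, 31, 29, 29, 31]
t=32: [47, 49, 49, 47, 51, 49, 49, 51]
t=33: [81, 80, 80, 81, 79, 80, 80, 79]
t=34: [26, 27, 27, 26, 28, 27, 27, 28]
t=35: [45, 46, 46, 45, 47, 46, 46, 47]
t=36: [78, 79, 79, 78, 80, 79, 79, 80]
t=37: [30, 29, 29, 30, 27, 29, 29, 27]
t=38: [51, 49, 49, 51, 47, 49, 49, 47]
t=39: [79, 80, 80, 79, 81, 80, 80, 81]
t=40: [28, 27, 27, 28, 26, 27, 27, 26]
t=41: [47, 46, 46, 47, 45, 46, 46, 45]
t=42: [80, 79, 79, 80, 78, 79, 79, 78]
t=43: [27, 29, 29, 27, 30, 29, 29, 30]
t=44: [47, 49, 49, 47, 51, 49, 49, 51]

Answer: 12
Key observation: The state at step 32, [47, 49, 49, 47, 51, 49, 49, 51], reappears at step 44 — and no state repeats earlier — so the cycle the system enters has period 12.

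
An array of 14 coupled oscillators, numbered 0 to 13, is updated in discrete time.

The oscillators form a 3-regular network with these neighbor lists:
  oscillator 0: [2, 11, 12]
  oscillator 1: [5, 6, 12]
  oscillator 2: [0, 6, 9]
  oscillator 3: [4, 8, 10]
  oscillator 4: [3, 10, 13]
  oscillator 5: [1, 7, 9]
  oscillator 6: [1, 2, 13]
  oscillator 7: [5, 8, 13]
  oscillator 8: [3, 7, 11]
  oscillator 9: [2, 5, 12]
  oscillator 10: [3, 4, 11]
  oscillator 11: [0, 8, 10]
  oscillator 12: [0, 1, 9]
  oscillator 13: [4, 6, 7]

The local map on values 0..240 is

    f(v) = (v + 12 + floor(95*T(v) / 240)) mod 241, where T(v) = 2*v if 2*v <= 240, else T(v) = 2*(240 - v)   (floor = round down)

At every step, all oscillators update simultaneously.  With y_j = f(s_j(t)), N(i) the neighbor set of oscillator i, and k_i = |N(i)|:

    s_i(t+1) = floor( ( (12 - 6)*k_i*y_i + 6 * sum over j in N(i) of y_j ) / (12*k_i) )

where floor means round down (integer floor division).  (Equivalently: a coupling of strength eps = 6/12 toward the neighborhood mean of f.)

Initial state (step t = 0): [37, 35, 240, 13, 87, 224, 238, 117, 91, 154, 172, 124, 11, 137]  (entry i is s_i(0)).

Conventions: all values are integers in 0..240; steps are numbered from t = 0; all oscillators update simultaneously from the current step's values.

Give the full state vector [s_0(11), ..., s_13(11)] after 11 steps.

Answer: [115, 130, 213, 194, 201, 149, 207, 130, 133, 189, 201, 130, 103, 180]

Derivation:
t=0: [37, 35, 240, 13, 87, 224, 238, 117, 91, 154, 172, 124, 11, 137]
t=1: [83, 45, 59, 114, 167, 91, 57, 179, 168, 125, 190, 195, 79, 181]
t=2: [125, 119, 142, 186, 193, 180, 131, 228, 194, 188, 75, 66, 156, 217]
t=3: [213, 229, 191, 144, 65, 158, 191, 45, 63, 117, 134, 127, 192, 42]
t=4: [40, 43, 37, 196, 155, 170, 15, 120, 154, 149, 212, 173, 39, 80]
t=5: [107, 103, 98, 79, 143, 210, 72, 217, 194, 182, 81, 172, 108, 160]
t=6: [206, 156, 190, 141, 206, 75, 173, 43, 66, 185, 182, 178, 208, 180]
t=7: [42, 181, 80, 177, 119, 166, 197, 130, 158, 145, 198, 181, 81, 174]
t=8: [135, 185, 131, 195, 192, 234, 106, 232, 234, 207, 118, 173, 171, 195]
t=9: [232, 194, 187, 39, 38, 46, 178, 7, 45, 81, 151, 196, 197, 35]
t=10: [45, 56, 187, 108, 104, 77, 172, 55, 63, 134, 143, 56, 28, 94]
t=11: [115, 130, 213, 194, 201, 149, 207, 130, 133, 189, 201, 130, 103, 180]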